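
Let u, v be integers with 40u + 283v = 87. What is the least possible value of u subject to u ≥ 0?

80

gcd(283, 40) = 1.
1 divides 87, so solutions exist.
By Bézout, 40*(92) + 283*(-13) = 1.
Scale by 87/1 = 87: (u₀, v₀) = (8004, -1131).
General solution: u = 8004 + 283t, v = -1131 - 40t for integer t.
u ≥ 0: smallest is 8004 mod 283 = 80 (at t = -28), with v = -11.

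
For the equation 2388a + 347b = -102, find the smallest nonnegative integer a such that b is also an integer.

231

gcd(2388, 347) = 1.
1 divides -102, so solutions exist.
By Bézout, 2388·(110) + 347·(-757) = 1.
Scale by -102/1 = -102: (a₀, b₀) = (-11220, 77214).
General solution: a = -11220 + 347t, b = 77214 - 2388t for integer t.
a ≥ 0: smallest is -11220 mod 347 = 231 (at t = 33), with b = -1590.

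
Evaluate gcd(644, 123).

1

gcd(644, 123) = 1  (644 = 5×123 + 29, 123 = 4×29 + 7, 29 = 4×7 + 1, 7 = 7×1).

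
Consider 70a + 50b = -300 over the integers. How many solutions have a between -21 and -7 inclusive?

gcd(70, 50) = 10.
By Bézout, 70*(-2) + 50*(3) = 10.
Particular solution: (0, -6).
General solution: a = 0 + 5t, b = -6 - 7t for integer t.
-21 ≤ 0 + 5t ≤ -7 gives t ∈ [-4, -2], which is 3 values.

3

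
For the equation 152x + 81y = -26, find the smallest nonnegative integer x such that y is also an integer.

gcd(152, 81):
  152 = 1·81 + 71
  81 = 1·71 + 10
  71 = 7·10 + 1
  10 = 10·1
so gcd(152, 81) = 1.
1 divides -26, so solutions exist.
Back-substitute for Bézout coefficients:
  1 = 71 - 7·10
  ... = 152·(8) + 81·(-15)
Scale by -26/1 = -26: (x₀, y₀) = (-208, 390).
General solution: x = -208 + 81t, y = 390 - 152t for integer t.
x ≥ 0: smallest is -208 mod 81 = 35 (at t = 3), with y = -66.

35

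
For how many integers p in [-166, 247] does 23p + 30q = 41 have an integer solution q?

gcd(30, 23) = 1.
By Bézout, 23×(-13) + 30×(10) = 1.
Particular solution: (7, -4).
General solution: p = 7 + 30t, q = -4 - 23t for integer t.
-166 ≤ 7 + 30t ≤ 247 gives t ∈ [-5, 8], which is 14 values.

14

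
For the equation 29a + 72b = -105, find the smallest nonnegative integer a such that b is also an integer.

51

gcd(72, 29):
  72 = 2*29 + 14
  29 = 2*14 + 1
  14 = 14*1
so gcd(72, 29) = 1.
1 divides -105, so solutions exist.
Back-substitute for Bézout coefficients:
  1 = 29 - 2*14
  ... = 29*(5) + 72*(-2)
Scale by -105/1 = -105: (a₀, b₀) = (-525, 210).
General solution: a = -525 + 72t, b = 210 - 29t for integer t.
a ≥ 0: smallest is -525 mod 72 = 51 (at t = 8), with b = -22.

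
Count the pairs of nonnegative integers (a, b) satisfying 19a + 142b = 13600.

gcd(142, 19) = 1.
By Bézout, 19×(15) + 142×(-2) = 1.
One solution: (88, 84).
General: a = 88 + 142t, b = 84 - 19t.
a ≥ 0 ⇒ t ≥ 0; b ≥ 0 ⇒ t ≤ 4. So t ∈ [0, 4]: 5 solutions.

5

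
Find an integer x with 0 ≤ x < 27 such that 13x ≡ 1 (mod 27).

25

gcd(27, 13) = 1  (27 = 2·13 + 1, 13 = 13·1).
Back-substituting, 13·(-2) + 27·(1) = 1.
So 13·-2 ≡ 1 (mod 27), and -2 mod 27 = 25.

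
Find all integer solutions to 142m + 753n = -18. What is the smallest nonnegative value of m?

gcd(753, 142):
  753 = 5·142 + 43
  142 = 3·43 + 13
  43 = 3·13 + 4
  13 = 3·4 + 1
  4 = 4·1
so gcd(753, 142) = 1.
1 divides -18, so solutions exist.
Back-substitute for Bézout coefficients:
  1 = 13 - 3·4
  ... = 142·(175) + 753·(-33)
Scale by -18/1 = -18: (m₀, n₀) = (-3150, 594).
General solution: m = -3150 + 753t, n = 594 - 142t for integer t.
m ≥ 0: smallest is -3150 mod 753 = 615 (at t = 5), with n = -116.

615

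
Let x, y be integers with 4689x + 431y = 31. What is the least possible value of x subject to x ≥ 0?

74

gcd(4689, 431):
  4689 = 10·431 + 379
  431 = 1·379 + 52
  379 = 7·52 + 15
  52 = 3·15 + 7
  15 = 2·7 + 1
  7 = 7·1
so gcd(4689, 431) = 1.
1 divides 31, so solutions exist.
Back-substitute for Bézout coefficients:
  1 = 15 - 2·7
  ... = 4689·(58) + 431·(-631)
Scale by 31/1 = 31: (x₀, y₀) = (1798, -19561).
General solution: x = 1798 + 431t, y = -19561 - 4689t for integer t.
x ≥ 0: smallest is 1798 mod 431 = 74 (at t = -4), with y = -805.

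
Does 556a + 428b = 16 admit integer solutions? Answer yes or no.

yes

gcd(556, 428) = 4.
4 divides 16, so integer solutions exist.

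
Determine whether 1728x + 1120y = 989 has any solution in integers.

gcd(1728, 1120):
  1728 = 1*1120 + 608
  1120 = 1*608 + 512
  608 = 1*512 + 96
  512 = 5*96 + 32
  96 = 3*32
so gcd(1728, 1120) = 32.
32 does not divide 989 (remainder 29), so no integer solutions.

no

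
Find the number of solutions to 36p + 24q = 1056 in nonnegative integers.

gcd(36, 24) = 12  (36 = 1·24 + 12, 24 = 2·12).
Back-substituting, 36·(1) + 24·(-1) = 12.
Scale by 88: one solution is (88, -88). Reduce p mod 2: (0, 44).
General: p = 0 + 2t, q = 44 - 3t.
p ≥ 0 ⇒ t ≥ 0; q ≥ 0 ⇒ t ≤ 14. So t ∈ [0, 14]: 15 solutions.

15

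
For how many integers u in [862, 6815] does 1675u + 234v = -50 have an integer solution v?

26

gcd(1675, 234):
  1675 = 7·234 + 37
  234 = 6·37 + 12
  37 = 3·12 + 1
  12 = 12·1
so gcd(1675, 234) = 1.
Back-substitute for Bézout coefficients:
  1 = 37 - 3·12
  ... = 1675·(19) + 234·(-136)
Scale by -50: particular solution (-950, 6800); reduce u mod 234: (220, -1575).
General solution: u = 220 + 234t, v = -1575 - 1675t for integer t.
862 ≤ 220 + 234t ≤ 6815 gives t ∈ [3, 28], which is 26 values.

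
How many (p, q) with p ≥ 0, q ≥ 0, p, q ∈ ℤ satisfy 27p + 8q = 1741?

8

gcd(27, 8):
  27 = 3·8 + 3
  8 = 2·3 + 2
  3 = 1·2 + 1
  2 = 2·1
so gcd(27, 8) = 1.
Back-substitute for Bézout coefficients:
  1 = 3 - 1·2
  ... = 27·(3) + 8·(-10)
Scale by 1741: one solution is (5223, -17410). Reduce p mod 8: (7, 194).
General: p = 7 + 8t, q = 194 - 27t.
p ≥ 0 ⇒ t ≥ 0; q ≥ 0 ⇒ t ≤ 7. So t ∈ [0, 7]: 8 solutions.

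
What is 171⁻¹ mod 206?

153

gcd(206, 171) = 1  (206 = 1·171 + 35, 171 = 4·35 + 31, 35 = 1·31 + 4, 31 = 7·4 + 3, 4 = 1·3 + 1, 3 = 3·1).
Back-substituting, 171·(-53) + 206·(44) = 1.
So 171·-53 ≡ 1 (mod 206), and -53 mod 206 = 153.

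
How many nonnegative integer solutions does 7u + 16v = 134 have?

gcd(16, 7) = 1  (16 = 2×7 + 2, 7 = 3×2 + 1, 2 = 2×1).
Back-substituting, 7×(7) + 16×(-3) = 1.
Scale by 134: one solution is (938, -402). Reduce u mod 16: (10, 4).
General: u = 10 + 16t, v = 4 - 7t.
u ≥ 0 ⇒ t ≥ 0; v ≥ 0 ⇒ t ≤ 0. So t ∈ [0, 0]: 1 solution.

1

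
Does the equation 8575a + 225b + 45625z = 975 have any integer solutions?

gcd(8575, 225):
  8575 = 38×225 + 25
  225 = 9×25
so gcd(8575, 225) = 25.
gcd(25, 45625) = 25.
25 divides 975, so integer solutions exist.

yes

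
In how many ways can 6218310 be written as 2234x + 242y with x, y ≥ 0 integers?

23

gcd(2234, 242) = 2  (2234 = 9×242 + 56, 242 = 4×56 + 18, 56 = 3×18 + 2, 18 = 9×2).
Back-substituting, 2234×(13) + 242×(-120) = 2.
Scale by 3109155: one solution is (40419015, -373098600). Reduce x mod 121: (54, 25197).
General: x = 54 + 121t, y = 25197 - 1117t.
x ≥ 0 ⇒ t ≥ 0; y ≥ 0 ⇒ t ≤ 22. So t ∈ [0, 22]: 23 solutions.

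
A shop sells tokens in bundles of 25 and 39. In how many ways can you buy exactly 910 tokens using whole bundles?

1

Need nonnegative integers with 25j + 39k = 910.
gcd(25, 39) = 1, and 25·(-14) + 39·(9) = 1.
So (j₀, k₀) = (-12740, 8190); general j = -12740 + 39t, k = 8190 - 25t.
j ≥ 0 ⇒ t ≥ 327; k ≥ 0 ⇒ t ≤ 327. That's 1 value of t.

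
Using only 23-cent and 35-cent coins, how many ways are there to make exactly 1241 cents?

Need nonnegative integers with 23j + 35k = 1241.
gcd(23, 35) = 1, and 23·(-3) + 35·(2) = 1.
So (j₀, k₀) = (-3723, 2482); general j = -3723 + 35t, k = 2482 - 23t.
j ≥ 0 ⇒ t ≥ 107; k ≥ 0 ⇒ t ≤ 107. That's 1 value of t.

1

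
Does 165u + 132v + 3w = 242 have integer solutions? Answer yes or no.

gcd(165, 132) = 33  (165 = 1·132 + 33, 132 = 4·33).
gcd(33, 3) = 3.
3 does not divide 242 (remainder 2), so no integer solutions.

no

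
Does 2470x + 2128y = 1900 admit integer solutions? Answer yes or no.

yes

gcd(2470, 2128) = 38.
38 divides 1900, so integer solutions exist.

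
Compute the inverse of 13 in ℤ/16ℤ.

gcd(16, 13):
  16 = 1*13 + 3
  13 = 4*3 + 1
  3 = 3*1
so gcd(16, 13) = 1.
Back-substitute for Bézout coefficients:
  1 = 13 - 4*3
  ... = 13*(5) + 16*(-4)
So 13*5 ≡ 1 (mod 16), and 5 mod 16 = 5.

5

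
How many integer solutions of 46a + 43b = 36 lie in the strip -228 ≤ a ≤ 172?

9

gcd(46, 43) = 1  (46 = 1·43 + 3, 43 = 14·3 + 1, 3 = 3·1).
Back-substituting, 46·(-14) + 43·(15) = 1.
Scale by 36: particular solution (-504, 540); reduce a mod 43: (12, -12).
General solution: a = 12 + 43t, b = -12 - 46t for integer t.
-228 ≤ 12 + 43t ≤ 172 gives t ∈ [-5, 3], which is 9 values.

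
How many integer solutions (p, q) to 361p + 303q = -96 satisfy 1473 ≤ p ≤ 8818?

25

gcd(361, 303) = 1.
By Bézout, 361·(-47) + 303·(56) = 1.
Particular solution: (270, -322).
General solution: p = 270 + 303t, q = -322 - 361t for integer t.
1473 ≤ 270 + 303t ≤ 8818 gives t ∈ [4, 28], which is 25 values.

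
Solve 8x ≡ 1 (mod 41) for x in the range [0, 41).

gcd(41, 8) = 1  (41 = 5×8 + 1, 8 = 8×1).
Back-substituting, 8×(-5) + 41×(1) = 1.
So 8×-5 ≡ 1 (mod 41), and -5 mod 41 = 36.

36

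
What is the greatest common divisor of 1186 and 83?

1

gcd(1186, 83):
  1186 = 14*83 + 24
  83 = 3*24 + 11
  24 = 2*11 + 2
  11 = 5*2 + 1
  2 = 2*1
so gcd(1186, 83) = 1.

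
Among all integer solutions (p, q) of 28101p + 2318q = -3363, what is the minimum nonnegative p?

gcd(28101, 2318) = 19.
19 divides -3363, so solutions exist.
By Bézout, 28101·(57) + 2318·(-691) = 19.
Scale by -3363/19 = -177: (p₀, q₀) = (-10089, 122307).
General solution: p = -10089 + 122t, q = 122307 - 1479t for integer t.
p ≥ 0: smallest is -10089 mod 122 = 37 (at t = 83), with q = -450.

37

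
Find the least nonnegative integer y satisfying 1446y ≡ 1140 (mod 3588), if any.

gcd(3588, 1446) = 6.
6 divides 1140, so solutions exist.
By Bézout, 1446*(67) + 3588*(-27) = 6.
So 1446*(67) ≡ 6 (mod 3588); multiply by 190: y ≡ 12730 (mod 598).
Smallest nonnegative: y = 12730 mod 598 = 172.

172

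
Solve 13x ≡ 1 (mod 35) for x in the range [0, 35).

27

gcd(35, 13) = 1  (35 = 2*13 + 9, 13 = 1*9 + 4, 9 = 2*4 + 1, 4 = 4*1).
Back-substituting, 13*(-8) + 35*(3) = 1.
So 13*-8 ≡ 1 (mod 35), and -8 mod 35 = 27.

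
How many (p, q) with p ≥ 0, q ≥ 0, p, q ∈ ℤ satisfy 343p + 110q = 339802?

gcd(343, 110) = 1.
By Bézout, 343·(17) + 110·(-53) = 1.
One solution: (94, 2796).
General: p = 94 + 110t, q = 2796 - 343t.
p ≥ 0 ⇒ t ≥ 0; q ≥ 0 ⇒ t ≤ 8. So t ∈ [0, 8]: 9 solutions.

9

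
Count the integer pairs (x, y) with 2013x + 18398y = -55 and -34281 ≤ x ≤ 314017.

gcd(18398, 2013) = 1  (18398 = 9×2013 + 281, 2013 = 7×281 + 46, 281 = 6×46 + 5, 46 = 9×5 + 1, 5 = 5×1).
Back-substituting, 2013×(3601) + 18398×(-394) = 1.
Scale by -55: particular solution (-198055, 21670); reduce x mod 18398: (4323, -473).
General solution: x = 4323 + 18398t, y = -473 - 2013t for integer t.
-34281 ≤ 4323 + 18398t ≤ 314017 gives t ∈ [-2, 16], which is 19 values.

19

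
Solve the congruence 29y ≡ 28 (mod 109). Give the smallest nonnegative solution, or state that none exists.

gcd(109, 29) = 1.
1 divides 28, so solutions exist.
By Bézout, 29*(-15) + 109*(4) = 1.
So 29*(-15) ≡ 1 (mod 109); multiply by 28: y ≡ -420 (mod 109).
Smallest nonnegative: y = -420 mod 109 = 16.

16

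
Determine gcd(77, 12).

gcd(77, 12) = 1  (77 = 6·12 + 5, 12 = 2·5 + 2, 5 = 2·2 + 1, 2 = 2·1).

1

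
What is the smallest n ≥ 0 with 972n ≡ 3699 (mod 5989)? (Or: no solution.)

5161

gcd(5989, 972) = 1  (5989 = 6*972 + 157, 972 = 6*157 + 30, 157 = 5*30 + 7, 30 = 4*7 + 2, 7 = 3*2 + 1, 2 = 2*1).
1 divides 3699, so solutions exist.
Back-substituting, 972*(-2594) + 5989*(421) = 1.
So 972*(-2594) ≡ 1 (mod 5989); multiply by 3699: n ≡ -9595206 (mod 5989).
Smallest nonnegative: n = -9595206 mod 5989 = 5161.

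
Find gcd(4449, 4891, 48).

1

gcd(4891, 4449) = 1.
gcd(1, 48) = 1.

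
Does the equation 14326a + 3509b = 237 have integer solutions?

no

gcd(14326, 3509) = 29  (14326 = 4×3509 + 290, 3509 = 12×290 + 29, 290 = 10×29).
29 does not divide 237 (remainder 5), so no integer solutions.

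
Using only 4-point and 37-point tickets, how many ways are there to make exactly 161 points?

1

Need nonnegative integers with 4j + 37k = 161.
gcd(4, 37) = 1, and 4·(-9) + 37·(1) = 1.
So (j₀, k₀) = (-1449, 161); general j = -1449 + 37t, k = 161 - 4t.
j ≥ 0 ⇒ t ≥ 40; k ≥ 0 ⇒ t ≤ 40. That's 1 value of t.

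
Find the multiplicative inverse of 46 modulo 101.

gcd(101, 46) = 1.
By Bézout, 46*(11) + 101*(-5) = 1.
So 46*11 ≡ 1 (mod 101), and 11 mod 101 = 11.

11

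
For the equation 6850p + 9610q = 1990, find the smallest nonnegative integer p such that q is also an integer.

149

gcd(9610, 6850) = 10.
10 divides 1990, so solutions exist.
By Bézout, 6850*(-289) + 9610*(206) = 10.
Scale by 1990/10 = 199: (p₀, q₀) = (-57511, 40994).
General solution: p = -57511 + 961t, q = 40994 - 685t for integer t.
p ≥ 0: smallest is -57511 mod 961 = 149 (at t = 60), with q = -106.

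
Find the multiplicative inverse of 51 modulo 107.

21

gcd(107, 51):
  107 = 2·51 + 5
  51 = 10·5 + 1
  5 = 5·1
so gcd(107, 51) = 1.
Back-substitute for Bézout coefficients:
  1 = 51 - 10·5
  ... = 51·(21) + 107·(-10)
So 51·21 ≡ 1 (mod 107), and 21 mod 107 = 21.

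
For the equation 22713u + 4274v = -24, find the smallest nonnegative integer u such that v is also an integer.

gcd(22713, 4274) = 1.
1 divides -24, so solutions exist.
By Bézout, 22713×(471) + 4274×(-2503) = 1.
Scale by -24/1 = -24: (u₀, v₀) = (-11304, 60072).
General solution: u = -11304 + 4274t, v = 60072 - 22713t for integer t.
u ≥ 0: smallest is -11304 mod 4274 = 1518 (at t = 3), with v = -8067.

1518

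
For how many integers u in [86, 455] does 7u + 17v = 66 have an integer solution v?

22

gcd(17, 7):
  17 = 2×7 + 3
  7 = 2×3 + 1
  3 = 3×1
so gcd(17, 7) = 1.
Back-substitute for Bézout coefficients:
  1 = 7 - 2×3
  ... = 7×(5) + 17×(-2)
Scale by 66: particular solution (330, -132); reduce u mod 17: (7, 1).
General solution: u = 7 + 17t, v = 1 - 7t for integer t.
86 ≤ 7 + 17t ≤ 455 gives t ∈ [5, 26], which is 22 values.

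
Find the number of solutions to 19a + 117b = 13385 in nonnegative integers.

gcd(117, 19) = 1.
By Bézout, 19·(37) + 117·(-6) = 1.
One solution: (101, 98).
General: a = 101 + 117t, b = 98 - 19t.
a ≥ 0 ⇒ t ≥ 0; b ≥ 0 ⇒ t ≤ 5. So t ∈ [0, 5]: 6 solutions.

6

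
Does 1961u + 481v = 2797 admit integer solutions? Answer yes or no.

no

gcd(1961, 481) = 37  (1961 = 4·481 + 37, 481 = 13·37).
37 does not divide 2797 (remainder 22), so no integer solutions.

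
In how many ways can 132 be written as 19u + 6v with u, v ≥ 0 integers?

gcd(19, 6) = 1.
By Bézout, 19·(1) + 6·(-3) = 1.
One solution: (0, 22).
General: u = 0 + 6t, v = 22 - 19t.
u ≥ 0 ⇒ t ≥ 0; v ≥ 0 ⇒ t ≤ 1. So t ∈ [0, 1]: 2 solutions.

2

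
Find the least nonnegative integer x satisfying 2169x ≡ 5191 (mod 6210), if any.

gcd(6210, 2169) = 9  (6210 = 2*2169 + 1872, 2169 = 1*1872 + 297, 1872 = 6*297 + 90, 297 = 3*90 + 27, 90 = 3*27 + 9, 27 = 3*9).
9 does not divide 5191, so the congruence has no solution.

no solution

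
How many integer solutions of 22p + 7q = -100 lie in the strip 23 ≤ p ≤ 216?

28

gcd(22, 7) = 1  (22 = 3×7 + 1, 7 = 7×1).
Back-substituting, 22×(1) + 7×(-3) = 1.
Scale by -100: particular solution (-100, 300); reduce p mod 7: (5, -30).
General solution: p = 5 + 7t, q = -30 - 22t for integer t.
23 ≤ 5 + 7t ≤ 216 gives t ∈ [3, 30], which is 28 values.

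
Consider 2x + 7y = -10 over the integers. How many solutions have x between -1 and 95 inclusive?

14

gcd(7, 2) = 1  (7 = 3·2 + 1, 2 = 2·1).
Back-substituting, 2·(-3) + 7·(1) = 1.
Scale by -10: particular solution (30, -10); reduce x mod 7: (2, -2).
General solution: x = 2 + 7t, y = -2 - 2t for integer t.
-1 ≤ 2 + 7t ≤ 95 gives t ∈ [0, 13], which is 14 values.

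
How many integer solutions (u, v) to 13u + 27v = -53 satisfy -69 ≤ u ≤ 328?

15

gcd(27, 13) = 1  (27 = 2×13 + 1, 13 = 13×1).
Back-substituting, 13×(-2) + 27×(1) = 1.
Scale by -53: particular solution (106, -53); reduce u mod 27: (25, -14).
General solution: u = 25 + 27t, v = -14 - 13t for integer t.
-69 ≤ 25 + 27t ≤ 328 gives t ∈ [-3, 11], which is 15 values.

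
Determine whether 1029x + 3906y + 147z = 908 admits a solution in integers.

gcd(3906, 1029) = 21  (3906 = 3·1029 + 819, 1029 = 1·819 + 210, 819 = 3·210 + 189, 210 = 1·189 + 21, 189 = 9·21).
gcd(21, 147) = 21.
21 does not divide 908 (remainder 5), so no integer solutions.

no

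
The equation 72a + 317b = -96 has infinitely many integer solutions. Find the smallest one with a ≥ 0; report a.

gcd(317, 72) = 1.
1 divides -96, so solutions exist.
By Bézout, 72*(-22) + 317*(5) = 1.
Scale by -96/1 = -96: (a₀, b₀) = (2112, -480).
General solution: a = 2112 + 317t, b = -480 - 72t for integer t.
a ≥ 0: smallest is 2112 mod 317 = 210 (at t = -6), with b = -48.

210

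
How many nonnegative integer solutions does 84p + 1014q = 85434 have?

gcd(1014, 84):
  1014 = 12·84 + 6
  84 = 14·6
so gcd(1014, 84) = 6.
Back-substitute for Bézout coefficients:
  6 = 1014 - 12·84
  ... = 84·(-12) + 1014·(1)
Scale by 14239: one solution is (-170868, 14239). Reduce p mod 169: (160, 71).
General: p = 160 + 169t, q = 71 - 14t.
p ≥ 0 ⇒ t ≥ 0; q ≥ 0 ⇒ t ≤ 5. So t ∈ [0, 5]: 6 solutions.

6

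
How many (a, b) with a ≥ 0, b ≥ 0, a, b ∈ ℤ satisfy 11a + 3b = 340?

gcd(11, 3) = 1  (11 = 3·3 + 2, 3 = 1·2 + 1, 2 = 2·1).
Back-substituting, 11·(-1) + 3·(4) = 1.
Scale by 340: one solution is (-340, 1360). Reduce a mod 3: (2, 106).
General: a = 2 + 3t, b = 106 - 11t.
a ≥ 0 ⇒ t ≥ 0; b ≥ 0 ⇒ t ≤ 9. So t ∈ [0, 9]: 10 solutions.

10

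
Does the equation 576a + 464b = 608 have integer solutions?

yes

gcd(576, 464) = 16.
16 divides 608, so integer solutions exist.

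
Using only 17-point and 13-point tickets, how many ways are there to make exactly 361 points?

Need nonnegative integers with 17j + 13k = 361.
gcd(17, 13) = 1, and 17·(-3) + 13·(4) = 1.
So (j₀, k₀) = (-1083, 1444); general j = -1083 + 13t, k = 1444 - 17t.
j ≥ 0 ⇒ t ≥ 84; k ≥ 0 ⇒ t ≤ 84. That's 1 value of t.

1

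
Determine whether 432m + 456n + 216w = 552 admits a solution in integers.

yes

gcd(456, 432) = 24  (456 = 1*432 + 24, 432 = 18*24).
gcd(24, 216) = 24.
24 divides 552, so integer solutions exist.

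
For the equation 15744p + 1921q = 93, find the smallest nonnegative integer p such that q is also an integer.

1160

gcd(15744, 1921) = 1  (15744 = 8·1921 + 376, 1921 = 5·376 + 41, 376 = 9·41 + 7, 41 = 5·7 + 6, 7 = 1·6 + 1, 6 = 6·1).
1 divides 93, so solutions exist.
Back-substituting, 15744·(281) + 1921·(-2303) = 1.
Scale by 93/1 = 93: (p₀, q₀) = (26133, -214179).
General solution: p = 26133 + 1921t, q = -214179 - 15744t for integer t.
p ≥ 0: smallest is 26133 mod 1921 = 1160 (at t = -13), with q = -9507.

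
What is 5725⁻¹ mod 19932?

1417

gcd(19932, 5725) = 1.
By Bézout, 5725*(1417) + 19932*(-407) = 1.
So 5725*1417 ≡ 1 (mod 19932), and 1417 mod 19932 = 1417.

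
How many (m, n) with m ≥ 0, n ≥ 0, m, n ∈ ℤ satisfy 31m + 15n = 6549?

14

gcd(31, 15) = 1.
By Bézout, 31*(1) + 15*(-2) = 1.
One solution: (9, 418).
General: m = 9 + 15t, n = 418 - 31t.
m ≥ 0 ⇒ t ≥ 0; n ≥ 0 ⇒ t ≤ 13. So t ∈ [0, 13]: 14 solutions.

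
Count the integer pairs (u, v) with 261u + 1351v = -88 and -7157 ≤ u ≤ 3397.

gcd(1351, 261):
  1351 = 5·261 + 46
  261 = 5·46 + 31
  46 = 1·31 + 15
  31 = 2·15 + 1
  15 = 15·1
so gcd(1351, 261) = 1.
Back-substitute for Bézout coefficients:
  1 = 31 - 2·15
  ... = 261·(88) + 1351·(-17)
Scale by -88: particular solution (-7744, 1496); reduce u mod 1351: (362, -70).
General solution: u = 362 + 1351t, v = -70 - 261t for integer t.
-7157 ≤ 362 + 1351t ≤ 3397 gives t ∈ [-5, 2], which is 8 values.

8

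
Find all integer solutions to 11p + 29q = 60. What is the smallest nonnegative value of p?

16

gcd(29, 11) = 1  (29 = 2*11 + 7, 11 = 1*7 + 4, 7 = 1*4 + 3, 4 = 1*3 + 1, 3 = 3*1).
1 divides 60, so solutions exist.
Back-substituting, 11*(8) + 29*(-3) = 1.
Scale by 60/1 = 60: (p₀, q₀) = (480, -180).
General solution: p = 480 + 29t, q = -180 - 11t for integer t.
p ≥ 0: smallest is 480 mod 29 = 16 (at t = -16), with q = -4.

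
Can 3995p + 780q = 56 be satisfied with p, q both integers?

no

gcd(3995, 780):
  3995 = 5·780 + 95
  780 = 8·95 + 20
  95 = 4·20 + 15
  20 = 1·15 + 5
  15 = 3·5
so gcd(3995, 780) = 5.
5 does not divide 56 (remainder 1), so no integer solutions.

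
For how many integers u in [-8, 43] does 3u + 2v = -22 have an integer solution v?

gcd(3, 2) = 1.
By Bézout, 3×(1) + 2×(-1) = 1.
Particular solution: (0, -11).
General solution: u = 0 + 2t, v = -11 - 3t for integer t.
-8 ≤ 0 + 2t ≤ 43 gives t ∈ [-4, 21], which is 26 values.

26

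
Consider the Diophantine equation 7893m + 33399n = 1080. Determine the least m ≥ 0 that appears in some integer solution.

gcd(33399, 7893) = 9  (33399 = 4×7893 + 1827, 7893 = 4×1827 + 585, 1827 = 3×585 + 72, 585 = 8×72 + 9, 72 = 8×9).
9 divides 1080, so solutions exist.
Back-substituting, 7893×(457) + 33399×(-108) = 9.
Scale by 1080/9 = 120: (m₀, n₀) = (54840, -12960).
General solution: m = 54840 + 3711t, n = -12960 - 877t for integer t.
m ≥ 0: smallest is 54840 mod 3711 = 2886 (at t = -14), with n = -682.

2886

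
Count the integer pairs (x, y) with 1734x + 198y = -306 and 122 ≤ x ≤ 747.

gcd(1734, 198):
  1734 = 8·198 + 150
  198 = 1·150 + 48
  150 = 3·48 + 6
  48 = 8·6
so gcd(1734, 198) = 6.
Back-substitute for Bézout coefficients:
  6 = 150 - 3·48
  ... = 1734·(4) + 198·(-35)
Scale by -51: particular solution (-204, 1785); reduce x mod 33: (27, -238).
General solution: x = 27 + 33t, y = -238 - 289t for integer t.
122 ≤ 27 + 33t ≤ 747 gives t ∈ [3, 21], which is 19 values.

19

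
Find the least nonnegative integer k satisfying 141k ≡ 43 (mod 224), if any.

gcd(224, 141) = 1.
1 divides 43, so solutions exist.
By Bézout, 141*(-27) + 224*(17) = 1.
So 141*(-27) ≡ 1 (mod 224); multiply by 43: k ≡ -1161 (mod 224).
Smallest nonnegative: k = -1161 mod 224 = 183.

183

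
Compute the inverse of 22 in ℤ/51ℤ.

gcd(51, 22) = 1  (51 = 2*22 + 7, 22 = 3*7 + 1, 7 = 7*1).
Back-substituting, 22*(7) + 51*(-3) = 1.
So 22*7 ≡ 1 (mod 51), and 7 mod 51 = 7.

7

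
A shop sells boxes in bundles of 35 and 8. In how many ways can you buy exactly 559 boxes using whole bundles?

Need nonnegative integers with 35j + 8k = 559.
gcd(35, 8) = 1, and 35·(3) + 8·(-13) = 1.
So (j₀, k₀) = (1677, -7267); general j = 1677 + 8t, k = -7267 - 35t.
j ≥ 0 ⇒ t ≥ -209; k ≥ 0 ⇒ t ≤ -208. That's 2 values of t.

2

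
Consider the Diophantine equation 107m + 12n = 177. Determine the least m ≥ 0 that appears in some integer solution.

3

gcd(107, 12) = 1.
1 divides 177, so solutions exist.
By Bézout, 107·(-1) + 12·(9) = 1.
Scale by 177/1 = 177: (m₀, n₀) = (-177, 1593).
General solution: m = -177 + 12t, n = 1593 - 107t for integer t.
m ≥ 0: smallest is -177 mod 12 = 3 (at t = 15), with n = -12.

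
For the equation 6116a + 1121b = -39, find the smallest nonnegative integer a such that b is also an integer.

gcd(6116, 1121):
  6116 = 5·1121 + 511
  1121 = 2·511 + 99
  511 = 5·99 + 16
  99 = 6·16 + 3
  16 = 5·3 + 1
  3 = 3·1
so gcd(6116, 1121) = 1.
1 divides -39, so solutions exist.
Back-substitute for Bézout coefficients:
  1 = 16 - 5·3
  ... = 6116·(351) + 1121·(-1915)
Scale by -39/1 = -39: (a₀, b₀) = (-13689, 74685).
General solution: a = -13689 + 1121t, b = 74685 - 6116t for integer t.
a ≥ 0: smallest is -13689 mod 1121 = 884 (at t = 13), with b = -4823.

884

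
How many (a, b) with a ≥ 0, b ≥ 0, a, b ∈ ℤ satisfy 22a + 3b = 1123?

17

gcd(22, 3) = 1  (22 = 7*3 + 1, 3 = 3*1).
Back-substituting, 22*(1) + 3*(-7) = 1.
Scale by 1123: one solution is (1123, -7861). Reduce a mod 3: (1, 367).
General: a = 1 + 3t, b = 367 - 22t.
a ≥ 0 ⇒ t ≥ 0; b ≥ 0 ⇒ t ≤ 16. So t ∈ [0, 16]: 17 solutions.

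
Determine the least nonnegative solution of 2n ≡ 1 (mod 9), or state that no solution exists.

gcd(9, 2) = 1  (9 = 4*2 + 1, 2 = 2*1).
1 divides 1, so solutions exist.
Back-substituting, 2*(-4) + 9*(1) = 1.
So 2*(-4) ≡ 1 (mod 9); multiply by 1: n ≡ -4 (mod 9).
Smallest nonnegative: n = -4 mod 9 = 5.

5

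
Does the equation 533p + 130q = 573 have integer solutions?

gcd(533, 130) = 13  (533 = 4×130 + 13, 130 = 10×13).
13 does not divide 573 (remainder 1), so no integer solutions.

no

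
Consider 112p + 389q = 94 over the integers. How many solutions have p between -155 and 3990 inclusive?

gcd(389, 112) = 1  (389 = 3·112 + 53, 112 = 2·53 + 6, 53 = 8·6 + 5, 6 = 1·5 + 1, 5 = 5·1).
Back-substituting, 112·(66) + 389·(-19) = 1.
Scale by 94: particular solution (6204, -1786); reduce p mod 389: (369, -106).
General solution: p = 369 + 389t, q = -106 - 112t for integer t.
-155 ≤ 369 + 389t ≤ 3990 gives t ∈ [-1, 9], which is 11 values.

11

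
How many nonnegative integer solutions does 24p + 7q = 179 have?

gcd(24, 7) = 1.
By Bézout, 24×(-2) + 7×(7) = 1.
One solution: (6, 5).
General: p = 6 + 7t, q = 5 - 24t.
p ≥ 0 ⇒ t ≥ 0; q ≥ 0 ⇒ t ≤ 0. So t ∈ [0, 0]: 1 solution.

1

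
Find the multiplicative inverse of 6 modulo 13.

gcd(13, 6) = 1  (13 = 2·6 + 1, 6 = 6·1).
Back-substituting, 6·(-2) + 13·(1) = 1.
So 6·-2 ≡ 1 (mod 13), and -2 mod 13 = 11.

11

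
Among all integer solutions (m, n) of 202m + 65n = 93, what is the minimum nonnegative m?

4

gcd(202, 65) = 1  (202 = 3*65 + 7, 65 = 9*7 + 2, 7 = 3*2 + 1, 2 = 2*1).
1 divides 93, so solutions exist.
Back-substituting, 202*(28) + 65*(-87) = 1.
Scale by 93/1 = 93: (m₀, n₀) = (2604, -8091).
General solution: m = 2604 + 65t, n = -8091 - 202t for integer t.
m ≥ 0: smallest is 2604 mod 65 = 4 (at t = -40), with n = -11.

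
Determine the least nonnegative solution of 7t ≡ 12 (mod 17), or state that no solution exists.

gcd(17, 7):
  17 = 2*7 + 3
  7 = 2*3 + 1
  3 = 3*1
so gcd(17, 7) = 1.
1 divides 12, so solutions exist.
Back-substitute for Bézout coefficients:
  1 = 7 - 2*3
  ... = 7*(5) + 17*(-2)
So 7*(5) ≡ 1 (mod 17); multiply by 12: t ≡ 60 (mod 17).
Smallest nonnegative: t = 60 mod 17 = 9.

9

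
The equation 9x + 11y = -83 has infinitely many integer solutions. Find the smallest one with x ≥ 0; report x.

gcd(11, 9) = 1  (11 = 1*9 + 2, 9 = 4*2 + 1, 2 = 2*1).
1 divides -83, so solutions exist.
Back-substituting, 9*(5) + 11*(-4) = 1.
Scale by -83/1 = -83: (x₀, y₀) = (-415, 332).
General solution: x = -415 + 11t, y = 332 - 9t for integer t.
x ≥ 0: smallest is -415 mod 11 = 3 (at t = 38), with y = -10.

3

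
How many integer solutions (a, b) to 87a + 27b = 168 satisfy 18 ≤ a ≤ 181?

19

gcd(87, 27) = 3  (87 = 3*27 + 6, 27 = 4*6 + 3, 6 = 2*3).
Back-substituting, 87*(-4) + 27*(13) = 3.
Scale by 56: particular solution (-224, 728); reduce a mod 9: (1, 3).
General solution: a = 1 + 9t, b = 3 - 29t for integer t.
18 ≤ 1 + 9t ≤ 181 gives t ∈ [2, 20], which is 19 values.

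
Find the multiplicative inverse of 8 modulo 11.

gcd(11, 8) = 1  (11 = 1×8 + 3, 8 = 2×3 + 2, 3 = 1×2 + 1, 2 = 2×1).
Back-substituting, 8×(-4) + 11×(3) = 1.
So 8×-4 ≡ 1 (mod 11), and -4 mod 11 = 7.

7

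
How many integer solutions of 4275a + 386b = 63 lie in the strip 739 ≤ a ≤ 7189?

gcd(4275, 386):
  4275 = 11×386 + 29
  386 = 13×29 + 9
  29 = 3×9 + 2
  9 = 4×2 + 1
  2 = 2×1
so gcd(4275, 386) = 1.
Back-substitute for Bézout coefficients:
  1 = 9 - 4×2
  ... = 4275×(-173) + 386×(1916)
Scale by 63: particular solution (-10899, 120708); reduce a mod 386: (295, -3267).
General solution: a = 295 + 386t, b = -3267 - 4275t for integer t.
739 ≤ 295 + 386t ≤ 7189 gives t ∈ [2, 17], which is 16 values.

16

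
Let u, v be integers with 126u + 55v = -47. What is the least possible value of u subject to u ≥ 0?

28

gcd(126, 55):
  126 = 2*55 + 16
  55 = 3*16 + 7
  16 = 2*7 + 2
  7 = 3*2 + 1
  2 = 2*1
so gcd(126, 55) = 1.
1 divides -47, so solutions exist.
Back-substitute for Bézout coefficients:
  1 = 7 - 3*2
  ... = 126*(-24) + 55*(55)
Scale by -47/1 = -47: (u₀, v₀) = (1128, -2585).
General solution: u = 1128 + 55t, v = -2585 - 126t for integer t.
u ≥ 0: smallest is 1128 mod 55 = 28 (at t = -20), with v = -65.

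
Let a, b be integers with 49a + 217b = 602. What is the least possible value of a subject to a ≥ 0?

30

gcd(217, 49):
  217 = 4*49 + 21
  49 = 2*21 + 7
  21 = 3*7
so gcd(217, 49) = 7.
7 divides 602, so solutions exist.
Back-substitute for Bézout coefficients:
  7 = 49 - 2*21
  ... = 49*(9) + 217*(-2)
Scale by 602/7 = 86: (a₀, b₀) = (774, -172).
General solution: a = 774 + 31t, b = -172 - 7t for integer t.
a ≥ 0: smallest is 774 mod 31 = 30 (at t = -24), with b = -4.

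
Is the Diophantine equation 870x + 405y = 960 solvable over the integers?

yes

gcd(870, 405) = 15  (870 = 2×405 + 60, 405 = 6×60 + 45, 60 = 1×45 + 15, 45 = 3×15).
15 divides 960, so integer solutions exist.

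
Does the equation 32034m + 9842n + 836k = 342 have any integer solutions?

yes

gcd(32034, 9842) = 38.
gcd(38, 836) = 38.
38 divides 342, so integer solutions exist.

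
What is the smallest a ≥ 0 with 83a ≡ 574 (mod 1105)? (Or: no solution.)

gcd(1105, 83) = 1.
1 divides 574, so solutions exist.
By Bézout, 83·(-213) + 1105·(16) = 1.
So 83·(-213) ≡ 1 (mod 1105); multiply by 574: a ≡ -122262 (mod 1105).
Smallest nonnegative: a = -122262 mod 1105 = 393.

393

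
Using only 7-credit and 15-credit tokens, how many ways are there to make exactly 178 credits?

2

Need nonnegative integers with 7j + 15k = 178.
gcd(7, 15) = 1, and 7·(-2) + 15·(1) = 1.
So (j₀, k₀) = (-356, 178); general j = -356 + 15t, k = 178 - 7t.
j ≥ 0 ⇒ t ≥ 24; k ≥ 0 ⇒ t ≤ 25. That's 2 values of t.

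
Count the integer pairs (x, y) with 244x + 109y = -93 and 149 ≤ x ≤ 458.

3

gcd(244, 109) = 1.
By Bézout, 244×(21) + 109×(-47) = 1.
Particular solution: (9, -21).
General solution: x = 9 + 109t, y = -21 - 244t for integer t.
149 ≤ 9 + 109t ≤ 458 gives t ∈ [2, 4], which is 3 values.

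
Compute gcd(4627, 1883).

gcd(4627, 1883):
  4627 = 2*1883 + 861
  1883 = 2*861 + 161
  861 = 5*161 + 56
  161 = 2*56 + 49
  56 = 1*49 + 7
  49 = 7*7
so gcd(4627, 1883) = 7.

7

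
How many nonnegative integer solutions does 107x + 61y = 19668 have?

3

gcd(107, 61):
  107 = 1×61 + 46
  61 = 1×46 + 15
  46 = 3×15 + 1
  15 = 15×1
so gcd(107, 61) = 1.
Back-substitute for Bézout coefficients:
  1 = 46 - 3×15
  ... = 107×(4) + 61×(-7)
Scale by 19668: one solution is (78672, -137676). Reduce x mod 61: (43, 247).
General: x = 43 + 61t, y = 247 - 107t.
x ≥ 0 ⇒ t ≥ 0; y ≥ 0 ⇒ t ≤ 2. So t ∈ [0, 2]: 3 solutions.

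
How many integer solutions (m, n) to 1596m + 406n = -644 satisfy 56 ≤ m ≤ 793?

gcd(1596, 406) = 14  (1596 = 3·406 + 378, 406 = 1·378 + 28, 378 = 13·28 + 14, 28 = 2·14).
Back-substituting, 1596·(14) + 406·(-55) = 14.
Scale by -46: particular solution (-644, 2530); reduce m mod 29: (23, -92).
General solution: m = 23 + 29t, n = -92 - 114t for integer t.
56 ≤ 23 + 29t ≤ 793 gives t ∈ [2, 26], which is 25 values.

25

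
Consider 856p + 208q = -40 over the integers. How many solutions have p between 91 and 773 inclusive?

26

gcd(856, 208) = 8  (856 = 4×208 + 24, 208 = 8×24 + 16, 24 = 1×16 + 8, 16 = 2×8).
Back-substituting, 856×(9) + 208×(-37) = 8.
Scale by -5: particular solution (-45, 185); reduce p mod 26: (7, -29).
General solution: p = 7 + 26t, q = -29 - 107t for integer t.
91 ≤ 7 + 26t ≤ 773 gives t ∈ [4, 29], which is 26 values.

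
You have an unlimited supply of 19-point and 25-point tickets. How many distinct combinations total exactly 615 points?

1

Need nonnegative integers with 19j + 25k = 615.
gcd(19, 25) = 1, and 19·(4) + 25·(-3) = 1.
So (j₀, k₀) = (2460, -1845); general j = 2460 + 25t, k = -1845 - 19t.
j ≥ 0 ⇒ t ≥ -98; k ≥ 0 ⇒ t ≤ -98. That's 1 value of t.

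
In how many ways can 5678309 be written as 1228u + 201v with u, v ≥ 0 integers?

gcd(1228, 201) = 1.
By Bézout, 1228×(64) + 201×(-391) = 1.
One solution: (158, 27285).
General: u = 158 + 201t, v = 27285 - 1228t.
u ≥ 0 ⇒ t ≥ 0; v ≥ 0 ⇒ t ≤ 22. So t ∈ [0, 22]: 23 solutions.

23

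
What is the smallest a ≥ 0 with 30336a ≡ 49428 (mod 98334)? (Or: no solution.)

gcd(98334, 30336) = 6.
6 divides 49428, so solutions exist.
By Bézout, 30336×(-7718) + 98334×(2381) = 6.
So 30336×(-7718) ≡ 6 (mod 98334); multiply by 8238: a ≡ -63580884 (mod 16389).
Smallest nonnegative: a = -63580884 mod 16389 = 8436.

8436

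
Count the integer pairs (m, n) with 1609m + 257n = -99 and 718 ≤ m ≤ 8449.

31

gcd(1609, 257):
  1609 = 6·257 + 67
  257 = 3·67 + 56
  67 = 1·56 + 11
  56 = 5·11 + 1
  11 = 11·1
so gcd(1609, 257) = 1.
Back-substitute for Bézout coefficients:
  1 = 56 - 5·11
  ... = 1609·(-23) + 257·(144)
Scale by -99: particular solution (2277, -14256); reduce m mod 257: (221, -1384).
General solution: m = 221 + 257t, n = -1384 - 1609t for integer t.
718 ≤ 221 + 257t ≤ 8449 gives t ∈ [2, 32], which is 31 values.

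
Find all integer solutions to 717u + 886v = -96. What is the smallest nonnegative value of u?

gcd(886, 717):
  886 = 1×717 + 169
  717 = 4×169 + 41
  169 = 4×41 + 5
  41 = 8×5 + 1
  5 = 5×1
so gcd(886, 717) = 1.
1 divides -96, so solutions exist.
Back-substitute for Bézout coefficients:
  1 = 41 - 8×5
  ... = 717×(173) + 886×(-140)
Scale by -96/1 = -96: (u₀, v₀) = (-16608, 13440).
General solution: u = -16608 + 886t, v = 13440 - 717t for integer t.
u ≥ 0: smallest is -16608 mod 886 = 226 (at t = 19), with v = -183.

226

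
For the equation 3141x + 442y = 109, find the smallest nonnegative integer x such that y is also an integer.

gcd(3141, 442):
  3141 = 7·442 + 47
  442 = 9·47 + 19
  47 = 2·19 + 9
  19 = 2·9 + 1
  9 = 9·1
so gcd(3141, 442) = 1.
1 divides 109, so solutions exist.
Back-substitute for Bézout coefficients:
  1 = 19 - 2·9
  ... = 3141·(-47) + 442·(334)
Scale by 109/1 = 109: (x₀, y₀) = (-5123, 36406).
General solution: x = -5123 + 442t, y = 36406 - 3141t for integer t.
x ≥ 0: smallest is -5123 mod 442 = 181 (at t = 12), with y = -1286.

181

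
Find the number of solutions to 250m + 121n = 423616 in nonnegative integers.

gcd(250, 121) = 1  (250 = 2·121 + 8, 121 = 15·8 + 1, 8 = 8·1).
Back-substituting, 250·(-15) + 121·(31) = 1.
Scale by 423616: one solution is (-6354240, 13132096). Reduce m mod 121: (75, 3346).
General: m = 75 + 121t, n = 3346 - 250t.
m ≥ 0 ⇒ t ≥ 0; n ≥ 0 ⇒ t ≤ 13. So t ∈ [0, 13]: 14 solutions.

14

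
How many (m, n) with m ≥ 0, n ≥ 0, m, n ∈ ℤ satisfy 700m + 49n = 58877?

gcd(700, 49) = 7  (700 = 14·49 + 14, 49 = 3·14 + 7, 14 = 2·7).
Back-substituting, 700·(-3) + 49·(43) = 7.
Scale by 8411: one solution is (-25233, 361673). Reduce m mod 7: (2, 1173).
General: m = 2 + 7t, n = 1173 - 100t.
m ≥ 0 ⇒ t ≥ 0; n ≥ 0 ⇒ t ≤ 11. So t ∈ [0, 11]: 12 solutions.

12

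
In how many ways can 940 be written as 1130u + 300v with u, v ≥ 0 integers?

gcd(1130, 300):
  1130 = 3×300 + 230
  300 = 1×230 + 70
  230 = 3×70 + 20
  70 = 3×20 + 10
  20 = 2×10
so gcd(1130, 300) = 10.
Back-substitute for Bézout coefficients:
  10 = 70 - 3×20
  ... = 1130×(-13) + 300×(49)
Scale by 94: one solution is (-1222, 4606). Reduce u mod 30: (8, -27).
General: u = 8 + 30t, v = -27 - 113t.
u ≥ 0 ⇒ t ≥ 0; v ≥ 0 ⇒ t ≤ -1. So t ∈ [0, -1]: 0 solutions.

0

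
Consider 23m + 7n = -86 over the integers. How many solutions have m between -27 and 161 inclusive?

gcd(23, 7):
  23 = 3×7 + 2
  7 = 3×2 + 1
  2 = 2×1
so gcd(23, 7) = 1.
Back-substitute for Bézout coefficients:
  1 = 7 - 3×2
  ... = 23×(-3) + 7×(10)
Scale by -86: particular solution (258, -860); reduce m mod 7: (6, -32).
General solution: m = 6 + 7t, n = -32 - 23t for integer t.
-27 ≤ 6 + 7t ≤ 161 gives t ∈ [-4, 22], which is 27 values.

27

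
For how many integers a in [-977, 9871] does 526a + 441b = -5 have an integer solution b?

gcd(526, 441) = 1.
By Bézout, 526×(-83) + 441×(99) = 1.
Particular solution: (415, -495).
General solution: a = 415 + 441t, b = -495 - 526t for integer t.
-977 ≤ 415 + 441t ≤ 9871 gives t ∈ [-3, 21], which is 25 values.

25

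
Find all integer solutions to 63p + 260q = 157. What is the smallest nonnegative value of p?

gcd(260, 63):
  260 = 4*63 + 8
  63 = 7*8 + 7
  8 = 1*7 + 1
  7 = 7*1
so gcd(260, 63) = 1.
1 divides 157, so solutions exist.
Back-substitute for Bézout coefficients:
  1 = 8 - 1*7
  ... = 63*(-33) + 260*(8)
Scale by 157/1 = 157: (p₀, q₀) = (-5181, 1256).
General solution: p = -5181 + 260t, q = 1256 - 63t for integer t.
p ≥ 0: smallest is -5181 mod 260 = 19 (at t = 20), with q = -4.

19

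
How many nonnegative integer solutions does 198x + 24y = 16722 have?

21

gcd(198, 24) = 6  (198 = 8×24 + 6, 24 = 4×6).
Back-substituting, 198×(1) + 24×(-8) = 6.
Scale by 2787: one solution is (2787, -22296). Reduce x mod 4: (3, 672).
General: x = 3 + 4t, y = 672 - 33t.
x ≥ 0 ⇒ t ≥ 0; y ≥ 0 ⇒ t ≤ 20. So t ∈ [0, 20]: 21 solutions.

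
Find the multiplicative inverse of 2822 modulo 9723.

gcd(9723, 2822) = 1  (9723 = 3·2822 + 1257, 2822 = 2·1257 + 308, 1257 = 4·308 + 25, 308 = 12·25 + 8, 25 = 3·8 + 1, 8 = 8·1).
Back-substituting, 2822·(-1168) + 9723·(339) = 1.
So 2822·-1168 ≡ 1 (mod 9723), and -1168 mod 9723 = 8555.

8555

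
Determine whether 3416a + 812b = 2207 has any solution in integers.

no

gcd(3416, 812) = 28  (3416 = 4*812 + 168, 812 = 4*168 + 140, 168 = 1*140 + 28, 140 = 5*28).
28 does not divide 2207 (remainder 23), so no integer solutions.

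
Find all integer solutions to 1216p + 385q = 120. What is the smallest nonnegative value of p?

gcd(1216, 385):
  1216 = 3·385 + 61
  385 = 6·61 + 19
  61 = 3·19 + 4
  19 = 4·4 + 3
  4 = 1·3 + 1
  3 = 3·1
so gcd(1216, 385) = 1.
1 divides 120, so solutions exist.
Back-substitute for Bézout coefficients:
  1 = 4 - 1·3
  ... = 1216·(101) + 385·(-319)
Scale by 120/1 = 120: (p₀, q₀) = (12120, -38280).
General solution: p = 12120 + 385t, q = -38280 - 1216t for integer t.
p ≥ 0: smallest is 12120 mod 385 = 185 (at t = -31), with q = -584.

185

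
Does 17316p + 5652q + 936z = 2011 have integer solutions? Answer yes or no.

gcd(17316, 5652) = 36  (17316 = 3·5652 + 360, 5652 = 15·360 + 252, 360 = 1·252 + 108, 252 = 2·108 + 36, 108 = 3·36).
gcd(36, 936) = 36.
36 does not divide 2011 (remainder 31), so no integer solutions.

no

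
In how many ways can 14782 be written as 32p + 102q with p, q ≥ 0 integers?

gcd(102, 32) = 2.
By Bézout, 32·(16) + 102·(-5) = 2.
One solution: (38, 133).
General: p = 38 + 51t, q = 133 - 16t.
p ≥ 0 ⇒ t ≥ 0; q ≥ 0 ⇒ t ≤ 8. So t ∈ [0, 8]: 9 solutions.

9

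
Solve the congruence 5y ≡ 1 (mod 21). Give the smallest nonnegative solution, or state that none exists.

gcd(21, 5) = 1  (21 = 4·5 + 1, 5 = 5·1).
1 divides 1, so solutions exist.
Back-substituting, 5·(-4) + 21·(1) = 1.
So 5·(-4) ≡ 1 (mod 21); multiply by 1: y ≡ -4 (mod 21).
Smallest nonnegative: y = -4 mod 21 = 17.

17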